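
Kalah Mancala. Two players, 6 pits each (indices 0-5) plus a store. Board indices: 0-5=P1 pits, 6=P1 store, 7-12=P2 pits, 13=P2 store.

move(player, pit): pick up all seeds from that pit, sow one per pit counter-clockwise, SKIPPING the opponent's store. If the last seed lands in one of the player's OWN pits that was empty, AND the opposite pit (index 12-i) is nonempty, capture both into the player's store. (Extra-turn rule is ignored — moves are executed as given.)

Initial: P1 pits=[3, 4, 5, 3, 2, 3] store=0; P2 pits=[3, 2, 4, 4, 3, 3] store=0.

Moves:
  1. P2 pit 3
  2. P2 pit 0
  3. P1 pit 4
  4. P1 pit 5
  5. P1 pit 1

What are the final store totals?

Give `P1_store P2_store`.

Move 1: P2 pit3 -> P1=[4,4,5,3,2,3](0) P2=[3,2,4,0,4,4](1)
Move 2: P2 pit0 -> P1=[4,4,0,3,2,3](0) P2=[0,3,5,0,4,4](7)
Move 3: P1 pit4 -> P1=[4,4,0,3,0,4](1) P2=[0,3,5,0,4,4](7)
Move 4: P1 pit5 -> P1=[4,4,0,3,0,0](2) P2=[1,4,6,0,4,4](7)
Move 5: P1 pit1 -> P1=[4,0,1,4,1,0](4) P2=[0,4,6,0,4,4](7)

Answer: 4 7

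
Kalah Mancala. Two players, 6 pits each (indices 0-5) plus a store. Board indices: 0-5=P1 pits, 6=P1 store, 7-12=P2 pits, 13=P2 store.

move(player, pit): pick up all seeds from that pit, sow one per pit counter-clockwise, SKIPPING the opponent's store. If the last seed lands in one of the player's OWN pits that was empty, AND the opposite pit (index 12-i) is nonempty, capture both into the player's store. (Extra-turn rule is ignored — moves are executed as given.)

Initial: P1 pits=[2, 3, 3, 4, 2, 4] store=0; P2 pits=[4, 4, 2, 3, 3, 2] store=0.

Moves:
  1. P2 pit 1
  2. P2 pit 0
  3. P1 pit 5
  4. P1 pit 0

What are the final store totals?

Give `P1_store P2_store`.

Move 1: P2 pit1 -> P1=[2,3,3,4,2,4](0) P2=[4,0,3,4,4,3](0)
Move 2: P2 pit0 -> P1=[2,3,3,4,2,4](0) P2=[0,1,4,5,5,3](0)
Move 3: P1 pit5 -> P1=[2,3,3,4,2,0](1) P2=[1,2,5,5,5,3](0)
Move 4: P1 pit0 -> P1=[0,4,4,4,2,0](1) P2=[1,2,5,5,5,3](0)

Answer: 1 0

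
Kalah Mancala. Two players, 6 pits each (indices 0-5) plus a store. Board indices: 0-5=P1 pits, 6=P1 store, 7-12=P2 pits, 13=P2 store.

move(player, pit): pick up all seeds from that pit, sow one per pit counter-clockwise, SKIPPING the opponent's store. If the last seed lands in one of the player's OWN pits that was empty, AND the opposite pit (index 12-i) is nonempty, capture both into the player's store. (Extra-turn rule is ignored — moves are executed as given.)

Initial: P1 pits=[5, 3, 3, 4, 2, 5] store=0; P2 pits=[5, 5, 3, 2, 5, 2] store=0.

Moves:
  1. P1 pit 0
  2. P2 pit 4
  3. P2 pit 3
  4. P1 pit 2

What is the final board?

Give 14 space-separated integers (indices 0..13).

Move 1: P1 pit0 -> P1=[0,4,4,5,3,6](0) P2=[5,5,3,2,5,2](0)
Move 2: P2 pit4 -> P1=[1,5,5,5,3,6](0) P2=[5,5,3,2,0,3](1)
Move 3: P2 pit3 -> P1=[1,5,5,5,3,6](0) P2=[5,5,3,0,1,4](1)
Move 4: P1 pit2 -> P1=[1,5,0,6,4,7](1) P2=[6,5,3,0,1,4](1)

Answer: 1 5 0 6 4 7 1 6 5 3 0 1 4 1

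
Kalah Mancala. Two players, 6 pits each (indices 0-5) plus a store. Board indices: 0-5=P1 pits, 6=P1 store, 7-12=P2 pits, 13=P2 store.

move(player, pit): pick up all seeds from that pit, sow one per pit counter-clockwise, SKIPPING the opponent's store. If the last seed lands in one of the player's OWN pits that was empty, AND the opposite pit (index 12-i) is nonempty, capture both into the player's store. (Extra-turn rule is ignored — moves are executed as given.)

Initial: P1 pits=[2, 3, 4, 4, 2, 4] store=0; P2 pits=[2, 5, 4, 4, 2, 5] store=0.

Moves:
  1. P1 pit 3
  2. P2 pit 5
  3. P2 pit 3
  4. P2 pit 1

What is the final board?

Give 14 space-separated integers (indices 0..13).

Move 1: P1 pit3 -> P1=[2,3,4,0,3,5](1) P2=[3,5,4,4,2,5](0)
Move 2: P2 pit5 -> P1=[3,4,5,1,3,5](1) P2=[3,5,4,4,2,0](1)
Move 3: P2 pit3 -> P1=[4,4,5,1,3,5](1) P2=[3,5,4,0,3,1](2)
Move 4: P2 pit1 -> P1=[4,4,5,1,3,5](1) P2=[3,0,5,1,4,2](3)

Answer: 4 4 5 1 3 5 1 3 0 5 1 4 2 3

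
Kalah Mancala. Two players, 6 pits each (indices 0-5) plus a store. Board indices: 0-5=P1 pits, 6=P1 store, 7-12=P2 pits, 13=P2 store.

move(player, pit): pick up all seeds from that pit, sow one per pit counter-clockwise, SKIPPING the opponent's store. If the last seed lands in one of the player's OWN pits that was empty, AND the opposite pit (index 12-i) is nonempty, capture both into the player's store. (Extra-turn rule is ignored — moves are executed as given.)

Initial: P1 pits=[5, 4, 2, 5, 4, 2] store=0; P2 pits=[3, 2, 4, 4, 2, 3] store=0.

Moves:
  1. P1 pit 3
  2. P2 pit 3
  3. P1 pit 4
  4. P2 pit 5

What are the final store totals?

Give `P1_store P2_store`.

Answer: 2 2

Derivation:
Move 1: P1 pit3 -> P1=[5,4,2,0,5,3](1) P2=[4,3,4,4,2,3](0)
Move 2: P2 pit3 -> P1=[6,4,2,0,5,3](1) P2=[4,3,4,0,3,4](1)
Move 3: P1 pit4 -> P1=[6,4,2,0,0,4](2) P2=[5,4,5,0,3,4](1)
Move 4: P2 pit5 -> P1=[7,5,3,0,0,4](2) P2=[5,4,5,0,3,0](2)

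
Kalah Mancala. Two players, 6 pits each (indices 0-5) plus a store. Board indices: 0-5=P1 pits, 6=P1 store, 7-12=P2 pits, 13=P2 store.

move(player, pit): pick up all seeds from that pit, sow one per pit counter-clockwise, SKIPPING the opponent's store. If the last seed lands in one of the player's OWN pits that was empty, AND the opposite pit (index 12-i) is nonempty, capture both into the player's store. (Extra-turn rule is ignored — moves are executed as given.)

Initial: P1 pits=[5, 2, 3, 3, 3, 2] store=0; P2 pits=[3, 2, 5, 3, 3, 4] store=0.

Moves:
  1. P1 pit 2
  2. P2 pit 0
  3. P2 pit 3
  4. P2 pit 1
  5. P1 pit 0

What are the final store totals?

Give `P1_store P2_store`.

Move 1: P1 pit2 -> P1=[5,2,0,4,4,3](0) P2=[3,2,5,3,3,4](0)
Move 2: P2 pit0 -> P1=[5,2,0,4,4,3](0) P2=[0,3,6,4,3,4](0)
Move 3: P2 pit3 -> P1=[6,2,0,4,4,3](0) P2=[0,3,6,0,4,5](1)
Move 4: P2 pit1 -> P1=[6,2,0,4,4,3](0) P2=[0,0,7,1,5,5](1)
Move 5: P1 pit0 -> P1=[0,3,1,5,5,4](1) P2=[0,0,7,1,5,5](1)

Answer: 1 1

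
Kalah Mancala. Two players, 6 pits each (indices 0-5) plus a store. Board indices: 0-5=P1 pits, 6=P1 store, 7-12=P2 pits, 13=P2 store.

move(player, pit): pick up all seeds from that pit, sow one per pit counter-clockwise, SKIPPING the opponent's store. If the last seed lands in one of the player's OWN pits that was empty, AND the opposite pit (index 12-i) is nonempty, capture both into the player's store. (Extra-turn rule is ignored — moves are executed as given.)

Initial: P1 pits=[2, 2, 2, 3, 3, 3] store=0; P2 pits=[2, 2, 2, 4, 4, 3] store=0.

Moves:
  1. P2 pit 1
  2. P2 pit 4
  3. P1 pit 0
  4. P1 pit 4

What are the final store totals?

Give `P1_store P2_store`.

Answer: 1 1

Derivation:
Move 1: P2 pit1 -> P1=[2,2,2,3,3,3](0) P2=[2,0,3,5,4,3](0)
Move 2: P2 pit4 -> P1=[3,3,2,3,3,3](0) P2=[2,0,3,5,0,4](1)
Move 3: P1 pit0 -> P1=[0,4,3,4,3,3](0) P2=[2,0,3,5,0,4](1)
Move 4: P1 pit4 -> P1=[0,4,3,4,0,4](1) P2=[3,0,3,5,0,4](1)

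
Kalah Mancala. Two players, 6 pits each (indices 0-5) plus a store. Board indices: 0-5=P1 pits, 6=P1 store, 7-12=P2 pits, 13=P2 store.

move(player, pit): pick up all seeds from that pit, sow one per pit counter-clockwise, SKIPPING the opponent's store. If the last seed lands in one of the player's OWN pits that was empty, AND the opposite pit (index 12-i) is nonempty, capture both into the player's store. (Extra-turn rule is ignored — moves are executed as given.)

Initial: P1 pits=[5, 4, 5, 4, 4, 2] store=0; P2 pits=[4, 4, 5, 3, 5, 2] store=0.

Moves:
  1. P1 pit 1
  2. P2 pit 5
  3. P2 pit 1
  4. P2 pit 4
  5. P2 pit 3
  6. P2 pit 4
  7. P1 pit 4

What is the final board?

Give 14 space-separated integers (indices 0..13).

Answer: 2 1 7 6 0 4 1 5 1 7 0 0 3 10

Derivation:
Move 1: P1 pit1 -> P1=[5,0,6,5,5,3](0) P2=[4,4,5,3,5,2](0)
Move 2: P2 pit5 -> P1=[6,0,6,5,5,3](0) P2=[4,4,5,3,5,0](1)
Move 3: P2 pit1 -> P1=[0,0,6,5,5,3](0) P2=[4,0,6,4,6,0](8)
Move 4: P2 pit4 -> P1=[1,1,7,6,5,3](0) P2=[4,0,6,4,0,1](9)
Move 5: P2 pit3 -> P1=[2,1,7,6,5,3](0) P2=[4,0,6,0,1,2](10)
Move 6: P2 pit4 -> P1=[2,1,7,6,5,3](0) P2=[4,0,6,0,0,3](10)
Move 7: P1 pit4 -> P1=[2,1,7,6,0,4](1) P2=[5,1,7,0,0,3](10)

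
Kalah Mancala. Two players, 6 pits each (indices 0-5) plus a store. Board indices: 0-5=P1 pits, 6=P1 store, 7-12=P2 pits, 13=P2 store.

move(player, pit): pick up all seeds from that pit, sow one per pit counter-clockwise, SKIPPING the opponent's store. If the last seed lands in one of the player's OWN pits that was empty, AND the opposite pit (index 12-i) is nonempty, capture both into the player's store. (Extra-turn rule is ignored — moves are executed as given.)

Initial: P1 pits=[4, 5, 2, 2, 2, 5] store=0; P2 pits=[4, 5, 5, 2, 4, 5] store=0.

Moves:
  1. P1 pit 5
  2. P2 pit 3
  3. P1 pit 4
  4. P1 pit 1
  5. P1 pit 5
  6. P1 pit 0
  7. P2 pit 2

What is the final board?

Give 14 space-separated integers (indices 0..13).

Move 1: P1 pit5 -> P1=[4,5,2,2,2,0](1) P2=[5,6,6,3,4,5](0)
Move 2: P2 pit3 -> P1=[4,5,2,2,2,0](1) P2=[5,6,6,0,5,6](1)
Move 3: P1 pit4 -> P1=[4,5,2,2,0,1](2) P2=[5,6,6,0,5,6](1)
Move 4: P1 pit1 -> P1=[4,0,3,3,1,2](3) P2=[5,6,6,0,5,6](1)
Move 5: P1 pit5 -> P1=[4,0,3,3,1,0](4) P2=[6,6,6,0,5,6](1)
Move 6: P1 pit0 -> P1=[0,1,4,4,2,0](4) P2=[6,6,6,0,5,6](1)
Move 7: P2 pit2 -> P1=[1,2,4,4,2,0](4) P2=[6,6,0,1,6,7](2)

Answer: 1 2 4 4 2 0 4 6 6 0 1 6 7 2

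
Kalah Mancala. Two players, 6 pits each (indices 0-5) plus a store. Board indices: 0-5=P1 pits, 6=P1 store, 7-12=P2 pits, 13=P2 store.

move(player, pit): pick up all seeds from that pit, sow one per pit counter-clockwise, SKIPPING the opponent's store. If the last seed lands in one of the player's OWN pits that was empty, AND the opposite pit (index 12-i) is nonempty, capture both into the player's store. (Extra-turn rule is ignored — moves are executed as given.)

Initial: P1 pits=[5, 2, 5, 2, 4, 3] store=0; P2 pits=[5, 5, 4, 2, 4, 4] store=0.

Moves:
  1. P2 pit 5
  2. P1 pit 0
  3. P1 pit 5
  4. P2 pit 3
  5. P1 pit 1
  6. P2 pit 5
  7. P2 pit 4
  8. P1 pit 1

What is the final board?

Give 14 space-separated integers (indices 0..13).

Answer: 1 0 10 4 6 0 9 0 6 5 0 0 1 3

Derivation:
Move 1: P2 pit5 -> P1=[6,3,6,2,4,3](0) P2=[5,5,4,2,4,0](1)
Move 2: P1 pit0 -> P1=[0,4,7,3,5,4](1) P2=[5,5,4,2,4,0](1)
Move 3: P1 pit5 -> P1=[0,4,7,3,5,0](2) P2=[6,6,5,2,4,0](1)
Move 4: P2 pit3 -> P1=[0,4,7,3,5,0](2) P2=[6,6,5,0,5,1](1)
Move 5: P1 pit1 -> P1=[0,0,8,4,6,0](9) P2=[0,6,5,0,5,1](1)
Move 6: P2 pit5 -> P1=[0,0,8,4,6,0](9) P2=[0,6,5,0,5,0](2)
Move 7: P2 pit4 -> P1=[1,1,9,4,6,0](9) P2=[0,6,5,0,0,1](3)
Move 8: P1 pit1 -> P1=[1,0,10,4,6,0](9) P2=[0,6,5,0,0,1](3)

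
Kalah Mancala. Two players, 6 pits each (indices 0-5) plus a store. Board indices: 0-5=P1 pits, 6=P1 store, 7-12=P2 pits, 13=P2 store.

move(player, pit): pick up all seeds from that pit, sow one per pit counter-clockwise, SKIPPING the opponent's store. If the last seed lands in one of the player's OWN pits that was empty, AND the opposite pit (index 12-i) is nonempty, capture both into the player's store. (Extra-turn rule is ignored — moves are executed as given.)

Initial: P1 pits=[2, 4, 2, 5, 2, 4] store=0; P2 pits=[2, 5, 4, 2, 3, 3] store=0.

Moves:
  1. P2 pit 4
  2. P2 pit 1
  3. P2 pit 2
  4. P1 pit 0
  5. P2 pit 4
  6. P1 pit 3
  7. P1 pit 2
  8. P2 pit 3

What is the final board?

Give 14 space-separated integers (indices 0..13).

Move 1: P2 pit4 -> P1=[3,4,2,5,2,4](0) P2=[2,5,4,2,0,4](1)
Move 2: P2 pit1 -> P1=[3,4,2,5,2,4](0) P2=[2,0,5,3,1,5](2)
Move 3: P2 pit2 -> P1=[4,4,2,5,2,4](0) P2=[2,0,0,4,2,6](3)
Move 4: P1 pit0 -> P1=[0,5,3,6,3,4](0) P2=[2,0,0,4,2,6](3)
Move 5: P2 pit4 -> P1=[0,5,3,6,3,4](0) P2=[2,0,0,4,0,7](4)
Move 6: P1 pit3 -> P1=[0,5,3,0,4,5](1) P2=[3,1,1,4,0,7](4)
Move 7: P1 pit2 -> P1=[0,5,0,1,5,6](1) P2=[3,1,1,4,0,7](4)
Move 8: P2 pit3 -> P1=[1,5,0,1,5,6](1) P2=[3,1,1,0,1,8](5)

Answer: 1 5 0 1 5 6 1 3 1 1 0 1 8 5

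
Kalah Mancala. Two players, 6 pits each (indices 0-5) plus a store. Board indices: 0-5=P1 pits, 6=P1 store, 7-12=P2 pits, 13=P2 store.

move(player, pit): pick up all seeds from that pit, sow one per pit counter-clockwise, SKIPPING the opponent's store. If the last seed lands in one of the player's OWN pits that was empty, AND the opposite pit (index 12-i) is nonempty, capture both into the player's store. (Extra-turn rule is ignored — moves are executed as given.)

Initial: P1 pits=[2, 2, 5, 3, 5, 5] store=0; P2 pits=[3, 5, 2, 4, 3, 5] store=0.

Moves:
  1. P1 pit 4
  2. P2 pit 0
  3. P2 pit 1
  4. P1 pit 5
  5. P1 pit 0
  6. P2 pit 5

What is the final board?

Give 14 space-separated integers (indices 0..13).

Answer: 1 5 7 5 1 0 2 1 1 6 7 6 0 2

Derivation:
Move 1: P1 pit4 -> P1=[2,2,5,3,0,6](1) P2=[4,6,3,4,3,5](0)
Move 2: P2 pit0 -> P1=[2,2,5,3,0,6](1) P2=[0,7,4,5,4,5](0)
Move 3: P2 pit1 -> P1=[3,3,5,3,0,6](1) P2=[0,0,5,6,5,6](1)
Move 4: P1 pit5 -> P1=[3,3,5,3,0,0](2) P2=[1,1,6,7,6,6](1)
Move 5: P1 pit0 -> P1=[0,4,6,4,0,0](2) P2=[1,1,6,7,6,6](1)
Move 6: P2 pit5 -> P1=[1,5,7,5,1,0](2) P2=[1,1,6,7,6,0](2)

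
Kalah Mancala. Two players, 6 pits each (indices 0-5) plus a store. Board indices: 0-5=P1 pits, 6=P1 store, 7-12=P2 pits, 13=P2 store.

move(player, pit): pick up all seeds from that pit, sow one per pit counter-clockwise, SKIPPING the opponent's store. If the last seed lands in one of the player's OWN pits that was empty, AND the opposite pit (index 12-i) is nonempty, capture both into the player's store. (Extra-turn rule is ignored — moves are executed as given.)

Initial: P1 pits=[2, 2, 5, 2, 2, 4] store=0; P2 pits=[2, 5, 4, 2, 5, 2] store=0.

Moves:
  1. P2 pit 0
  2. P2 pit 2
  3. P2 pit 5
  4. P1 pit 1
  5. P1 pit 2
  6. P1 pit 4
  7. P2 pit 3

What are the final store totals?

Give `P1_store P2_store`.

Move 1: P2 pit0 -> P1=[2,2,5,2,2,4](0) P2=[0,6,5,2,5,2](0)
Move 2: P2 pit2 -> P1=[3,2,5,2,2,4](0) P2=[0,6,0,3,6,3](1)
Move 3: P2 pit5 -> P1=[4,3,5,2,2,4](0) P2=[0,6,0,3,6,0](2)
Move 4: P1 pit1 -> P1=[4,0,6,3,3,4](0) P2=[0,6,0,3,6,0](2)
Move 5: P1 pit2 -> P1=[4,0,0,4,4,5](1) P2=[1,7,0,3,6,0](2)
Move 6: P1 pit4 -> P1=[4,0,0,4,0,6](2) P2=[2,8,0,3,6,0](2)
Move 7: P2 pit3 -> P1=[4,0,0,4,0,6](2) P2=[2,8,0,0,7,1](3)

Answer: 2 3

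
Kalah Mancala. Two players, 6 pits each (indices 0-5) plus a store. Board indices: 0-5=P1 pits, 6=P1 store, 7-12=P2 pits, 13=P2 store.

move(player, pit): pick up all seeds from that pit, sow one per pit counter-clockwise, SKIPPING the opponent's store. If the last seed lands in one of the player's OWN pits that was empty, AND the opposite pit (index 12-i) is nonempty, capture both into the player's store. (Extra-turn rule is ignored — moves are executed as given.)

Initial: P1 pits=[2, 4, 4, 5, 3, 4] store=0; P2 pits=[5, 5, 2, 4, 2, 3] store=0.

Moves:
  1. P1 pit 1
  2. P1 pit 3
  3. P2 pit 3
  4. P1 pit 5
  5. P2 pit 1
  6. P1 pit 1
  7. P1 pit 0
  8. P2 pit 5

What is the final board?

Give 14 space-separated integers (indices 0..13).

Move 1: P1 pit1 -> P1=[2,0,5,6,4,5](0) P2=[5,5,2,4,2,3](0)
Move 2: P1 pit3 -> P1=[2,0,5,0,5,6](1) P2=[6,6,3,4,2,3](0)
Move 3: P2 pit3 -> P1=[3,0,5,0,5,6](1) P2=[6,6,3,0,3,4](1)
Move 4: P1 pit5 -> P1=[3,0,5,0,5,0](2) P2=[7,7,4,1,4,4](1)
Move 5: P2 pit1 -> P1=[4,1,5,0,5,0](2) P2=[7,0,5,2,5,5](2)
Move 6: P1 pit1 -> P1=[4,0,6,0,5,0](2) P2=[7,0,5,2,5,5](2)
Move 7: P1 pit0 -> P1=[0,1,7,1,6,0](2) P2=[7,0,5,2,5,5](2)
Move 8: P2 pit5 -> P1=[1,2,8,2,6,0](2) P2=[7,0,5,2,5,0](3)

Answer: 1 2 8 2 6 0 2 7 0 5 2 5 0 3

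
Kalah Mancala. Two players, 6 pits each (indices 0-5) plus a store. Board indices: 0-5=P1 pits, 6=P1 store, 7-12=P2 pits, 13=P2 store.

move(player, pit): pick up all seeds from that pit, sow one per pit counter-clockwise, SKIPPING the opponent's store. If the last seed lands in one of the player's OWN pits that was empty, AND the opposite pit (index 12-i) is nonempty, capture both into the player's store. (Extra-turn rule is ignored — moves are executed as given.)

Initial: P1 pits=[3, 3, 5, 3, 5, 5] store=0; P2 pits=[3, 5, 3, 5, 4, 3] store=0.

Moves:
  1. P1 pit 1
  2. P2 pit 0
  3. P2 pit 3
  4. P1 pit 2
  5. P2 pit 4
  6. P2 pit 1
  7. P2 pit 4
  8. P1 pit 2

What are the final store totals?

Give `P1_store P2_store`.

Answer: 1 3

Derivation:
Move 1: P1 pit1 -> P1=[3,0,6,4,6,5](0) P2=[3,5,3,5,4,3](0)
Move 2: P2 pit0 -> P1=[3,0,6,4,6,5](0) P2=[0,6,4,6,4,3](0)
Move 3: P2 pit3 -> P1=[4,1,7,4,6,5](0) P2=[0,6,4,0,5,4](1)
Move 4: P1 pit2 -> P1=[4,1,0,5,7,6](1) P2=[1,7,5,0,5,4](1)
Move 5: P2 pit4 -> P1=[5,2,1,5,7,6](1) P2=[1,7,5,0,0,5](2)
Move 6: P2 pit1 -> P1=[6,3,1,5,7,6](1) P2=[1,0,6,1,1,6](3)
Move 7: P2 pit4 -> P1=[6,3,1,5,7,6](1) P2=[1,0,6,1,0,7](3)
Move 8: P1 pit2 -> P1=[6,3,0,6,7,6](1) P2=[1,0,6,1,0,7](3)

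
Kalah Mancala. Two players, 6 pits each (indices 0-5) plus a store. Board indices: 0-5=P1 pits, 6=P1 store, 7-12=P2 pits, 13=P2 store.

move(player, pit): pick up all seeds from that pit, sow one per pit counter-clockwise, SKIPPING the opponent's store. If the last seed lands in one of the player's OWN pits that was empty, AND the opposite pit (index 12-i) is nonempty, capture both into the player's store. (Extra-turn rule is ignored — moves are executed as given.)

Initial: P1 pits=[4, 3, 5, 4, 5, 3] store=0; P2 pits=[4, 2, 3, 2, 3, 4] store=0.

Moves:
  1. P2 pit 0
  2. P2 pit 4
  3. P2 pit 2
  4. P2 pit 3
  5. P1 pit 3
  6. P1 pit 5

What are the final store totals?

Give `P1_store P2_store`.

Answer: 2 3

Derivation:
Move 1: P2 pit0 -> P1=[4,3,5,4,5,3](0) P2=[0,3,4,3,4,4](0)
Move 2: P2 pit4 -> P1=[5,4,5,4,5,3](0) P2=[0,3,4,3,0,5](1)
Move 3: P2 pit2 -> P1=[5,4,5,4,5,3](0) P2=[0,3,0,4,1,6](2)
Move 4: P2 pit3 -> P1=[6,4,5,4,5,3](0) P2=[0,3,0,0,2,7](3)
Move 5: P1 pit3 -> P1=[6,4,5,0,6,4](1) P2=[1,3,0,0,2,7](3)
Move 6: P1 pit5 -> P1=[6,4,5,0,6,0](2) P2=[2,4,1,0,2,7](3)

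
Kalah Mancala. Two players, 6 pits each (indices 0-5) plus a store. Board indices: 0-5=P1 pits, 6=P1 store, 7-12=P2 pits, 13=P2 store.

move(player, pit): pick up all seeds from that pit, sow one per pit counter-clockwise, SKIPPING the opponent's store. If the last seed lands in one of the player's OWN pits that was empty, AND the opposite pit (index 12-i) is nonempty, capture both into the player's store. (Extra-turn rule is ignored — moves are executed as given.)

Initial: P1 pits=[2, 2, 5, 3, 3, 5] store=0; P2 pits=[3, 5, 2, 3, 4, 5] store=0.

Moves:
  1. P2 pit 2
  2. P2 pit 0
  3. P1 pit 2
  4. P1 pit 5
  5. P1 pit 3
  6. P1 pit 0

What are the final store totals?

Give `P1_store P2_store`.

Move 1: P2 pit2 -> P1=[2,2,5,3,3,5](0) P2=[3,5,0,4,5,5](0)
Move 2: P2 pit0 -> P1=[2,2,5,3,3,5](0) P2=[0,6,1,5,5,5](0)
Move 3: P1 pit2 -> P1=[2,2,0,4,4,6](1) P2=[1,6,1,5,5,5](0)
Move 4: P1 pit5 -> P1=[2,2,0,4,4,0](2) P2=[2,7,2,6,6,5](0)
Move 5: P1 pit3 -> P1=[2,2,0,0,5,1](3) P2=[3,7,2,6,6,5](0)
Move 6: P1 pit0 -> P1=[0,3,0,0,5,1](10) P2=[3,7,2,0,6,5](0)

Answer: 10 0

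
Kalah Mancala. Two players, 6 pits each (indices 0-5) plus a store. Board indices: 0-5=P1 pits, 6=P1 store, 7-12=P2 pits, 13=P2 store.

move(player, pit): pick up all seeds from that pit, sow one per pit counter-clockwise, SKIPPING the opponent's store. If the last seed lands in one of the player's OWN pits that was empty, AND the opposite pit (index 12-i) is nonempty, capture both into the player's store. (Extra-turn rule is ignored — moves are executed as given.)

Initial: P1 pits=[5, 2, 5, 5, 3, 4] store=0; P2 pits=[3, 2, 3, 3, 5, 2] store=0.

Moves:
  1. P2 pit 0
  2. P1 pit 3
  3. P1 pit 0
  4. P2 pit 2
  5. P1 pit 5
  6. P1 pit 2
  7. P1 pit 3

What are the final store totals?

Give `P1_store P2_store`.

Answer: 3 1

Derivation:
Move 1: P2 pit0 -> P1=[5,2,5,5,3,4](0) P2=[0,3,4,4,5,2](0)
Move 2: P1 pit3 -> P1=[5,2,5,0,4,5](1) P2=[1,4,4,4,5,2](0)
Move 3: P1 pit0 -> P1=[0,3,6,1,5,6](1) P2=[1,4,4,4,5,2](0)
Move 4: P2 pit2 -> P1=[0,3,6,1,5,6](1) P2=[1,4,0,5,6,3](1)
Move 5: P1 pit5 -> P1=[0,3,6,1,5,0](2) P2=[2,5,1,6,7,3](1)
Move 6: P1 pit2 -> P1=[0,3,0,2,6,1](3) P2=[3,6,1,6,7,3](1)
Move 7: P1 pit3 -> P1=[0,3,0,0,7,2](3) P2=[3,6,1,6,7,3](1)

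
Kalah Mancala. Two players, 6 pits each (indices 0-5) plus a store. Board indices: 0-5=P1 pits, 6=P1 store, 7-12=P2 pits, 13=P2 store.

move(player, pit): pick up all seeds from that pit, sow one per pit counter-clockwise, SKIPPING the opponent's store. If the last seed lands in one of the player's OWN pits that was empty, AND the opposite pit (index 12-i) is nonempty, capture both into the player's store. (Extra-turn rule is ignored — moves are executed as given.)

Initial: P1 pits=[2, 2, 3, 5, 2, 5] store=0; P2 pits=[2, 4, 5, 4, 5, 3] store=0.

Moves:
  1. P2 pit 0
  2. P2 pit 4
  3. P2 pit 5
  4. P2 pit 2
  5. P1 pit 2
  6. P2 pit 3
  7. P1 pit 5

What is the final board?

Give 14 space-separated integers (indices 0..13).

Move 1: P2 pit0 -> P1=[2,2,3,5,2,5](0) P2=[0,5,6,4,5,3](0)
Move 2: P2 pit4 -> P1=[3,3,4,5,2,5](0) P2=[0,5,6,4,0,4](1)
Move 3: P2 pit5 -> P1=[4,4,5,5,2,5](0) P2=[0,5,6,4,0,0](2)
Move 4: P2 pit2 -> P1=[5,5,5,5,2,5](0) P2=[0,5,0,5,1,1](3)
Move 5: P1 pit2 -> P1=[5,5,0,6,3,6](1) P2=[1,5,0,5,1,1](3)
Move 6: P2 pit3 -> P1=[6,6,0,6,3,6](1) P2=[1,5,0,0,2,2](4)
Move 7: P1 pit5 -> P1=[6,6,0,6,3,0](2) P2=[2,6,1,1,3,2](4)

Answer: 6 6 0 6 3 0 2 2 6 1 1 3 2 4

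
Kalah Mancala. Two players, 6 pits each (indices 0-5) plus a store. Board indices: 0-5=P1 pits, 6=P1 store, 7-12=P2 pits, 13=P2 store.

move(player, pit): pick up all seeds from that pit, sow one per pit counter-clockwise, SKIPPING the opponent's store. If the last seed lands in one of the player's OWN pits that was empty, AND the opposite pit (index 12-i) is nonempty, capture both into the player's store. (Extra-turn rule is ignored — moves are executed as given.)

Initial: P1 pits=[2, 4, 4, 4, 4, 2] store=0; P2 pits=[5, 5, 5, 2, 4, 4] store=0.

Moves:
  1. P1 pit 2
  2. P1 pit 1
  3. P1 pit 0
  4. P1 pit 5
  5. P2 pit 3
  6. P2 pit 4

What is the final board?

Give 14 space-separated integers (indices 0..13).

Move 1: P1 pit2 -> P1=[2,4,0,5,5,3](1) P2=[5,5,5,2,4,4](0)
Move 2: P1 pit1 -> P1=[2,0,1,6,6,4](1) P2=[5,5,5,2,4,4](0)
Move 3: P1 pit0 -> P1=[0,1,2,6,6,4](1) P2=[5,5,5,2,4,4](0)
Move 4: P1 pit5 -> P1=[0,1,2,6,6,0](2) P2=[6,6,6,2,4,4](0)
Move 5: P2 pit3 -> P1=[0,1,2,6,6,0](2) P2=[6,6,6,0,5,5](0)
Move 6: P2 pit4 -> P1=[1,2,3,6,6,0](2) P2=[6,6,6,0,0,6](1)

Answer: 1 2 3 6 6 0 2 6 6 6 0 0 6 1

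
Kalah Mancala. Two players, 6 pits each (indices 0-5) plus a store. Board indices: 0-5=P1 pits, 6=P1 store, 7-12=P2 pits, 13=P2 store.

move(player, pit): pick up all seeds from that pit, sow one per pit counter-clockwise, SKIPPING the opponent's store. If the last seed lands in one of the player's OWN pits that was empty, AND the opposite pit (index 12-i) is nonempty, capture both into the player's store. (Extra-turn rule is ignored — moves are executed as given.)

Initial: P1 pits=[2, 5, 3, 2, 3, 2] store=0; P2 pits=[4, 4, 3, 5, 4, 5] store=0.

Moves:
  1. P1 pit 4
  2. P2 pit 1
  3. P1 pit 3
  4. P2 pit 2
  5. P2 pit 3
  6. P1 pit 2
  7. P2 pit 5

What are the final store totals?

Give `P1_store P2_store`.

Move 1: P1 pit4 -> P1=[2,5,3,2,0,3](1) P2=[5,4,3,5,4,5](0)
Move 2: P2 pit1 -> P1=[2,5,3,2,0,3](1) P2=[5,0,4,6,5,6](0)
Move 3: P1 pit3 -> P1=[2,5,3,0,1,4](1) P2=[5,0,4,6,5,6](0)
Move 4: P2 pit2 -> P1=[2,5,3,0,1,4](1) P2=[5,0,0,7,6,7](1)
Move 5: P2 pit3 -> P1=[3,6,4,1,1,4](1) P2=[5,0,0,0,7,8](2)
Move 6: P1 pit2 -> P1=[3,6,0,2,2,5](2) P2=[5,0,0,0,7,8](2)
Move 7: P2 pit5 -> P1=[4,7,1,3,3,6](2) P2=[6,0,0,0,7,0](3)

Answer: 2 3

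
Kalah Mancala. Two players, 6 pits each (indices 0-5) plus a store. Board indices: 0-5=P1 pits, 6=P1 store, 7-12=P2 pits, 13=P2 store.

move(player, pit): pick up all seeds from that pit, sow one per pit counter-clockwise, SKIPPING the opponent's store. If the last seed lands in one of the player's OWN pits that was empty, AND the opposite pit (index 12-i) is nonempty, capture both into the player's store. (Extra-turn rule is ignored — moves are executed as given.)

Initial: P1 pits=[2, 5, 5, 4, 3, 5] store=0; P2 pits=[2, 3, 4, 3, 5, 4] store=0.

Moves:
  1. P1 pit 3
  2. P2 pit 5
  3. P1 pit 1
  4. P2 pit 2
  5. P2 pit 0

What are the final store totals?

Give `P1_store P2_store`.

Move 1: P1 pit3 -> P1=[2,5,5,0,4,6](1) P2=[3,3,4,3,5,4](0)
Move 2: P2 pit5 -> P1=[3,6,6,0,4,6](1) P2=[3,3,4,3,5,0](1)
Move 3: P1 pit1 -> P1=[3,0,7,1,5,7](2) P2=[4,3,4,3,5,0](1)
Move 4: P2 pit2 -> P1=[3,0,7,1,5,7](2) P2=[4,3,0,4,6,1](2)
Move 5: P2 pit0 -> P1=[3,0,7,1,5,7](2) P2=[0,4,1,5,7,1](2)

Answer: 2 2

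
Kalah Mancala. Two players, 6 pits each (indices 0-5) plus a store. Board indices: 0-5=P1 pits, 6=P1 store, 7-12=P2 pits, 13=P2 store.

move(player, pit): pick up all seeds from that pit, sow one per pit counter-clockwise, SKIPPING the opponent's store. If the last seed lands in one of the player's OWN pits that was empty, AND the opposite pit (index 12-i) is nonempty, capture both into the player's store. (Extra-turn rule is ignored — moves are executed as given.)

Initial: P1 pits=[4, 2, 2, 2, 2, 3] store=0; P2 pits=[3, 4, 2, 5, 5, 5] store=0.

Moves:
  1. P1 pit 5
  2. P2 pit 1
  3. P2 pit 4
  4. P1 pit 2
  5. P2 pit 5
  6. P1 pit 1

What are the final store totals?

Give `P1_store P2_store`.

Answer: 6 3

Derivation:
Move 1: P1 pit5 -> P1=[4,2,2,2,2,0](1) P2=[4,5,2,5,5,5](0)
Move 2: P2 pit1 -> P1=[4,2,2,2,2,0](1) P2=[4,0,3,6,6,6](1)
Move 3: P2 pit4 -> P1=[5,3,3,3,2,0](1) P2=[4,0,3,6,0,7](2)
Move 4: P1 pit2 -> P1=[5,3,0,4,3,0](6) P2=[0,0,3,6,0,7](2)
Move 5: P2 pit5 -> P1=[6,4,1,5,4,1](6) P2=[0,0,3,6,0,0](3)
Move 6: P1 pit1 -> P1=[6,0,2,6,5,2](6) P2=[0,0,3,6,0,0](3)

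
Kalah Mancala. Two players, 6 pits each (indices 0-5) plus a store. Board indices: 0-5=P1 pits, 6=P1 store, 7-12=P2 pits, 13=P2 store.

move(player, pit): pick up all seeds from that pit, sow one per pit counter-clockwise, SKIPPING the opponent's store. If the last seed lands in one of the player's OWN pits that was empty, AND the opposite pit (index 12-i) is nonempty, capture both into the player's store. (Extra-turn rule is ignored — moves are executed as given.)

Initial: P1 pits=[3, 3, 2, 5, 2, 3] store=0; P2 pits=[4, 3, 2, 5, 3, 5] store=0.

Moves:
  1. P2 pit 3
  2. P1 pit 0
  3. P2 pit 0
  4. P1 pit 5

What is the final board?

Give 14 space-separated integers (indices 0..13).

Move 1: P2 pit3 -> P1=[4,4,2,5,2,3](0) P2=[4,3,2,0,4,6](1)
Move 2: P1 pit0 -> P1=[0,5,3,6,3,3](0) P2=[4,3,2,0,4,6](1)
Move 3: P2 pit0 -> P1=[0,5,3,6,3,3](0) P2=[0,4,3,1,5,6](1)
Move 4: P1 pit5 -> P1=[0,5,3,6,3,0](1) P2=[1,5,3,1,5,6](1)

Answer: 0 5 3 6 3 0 1 1 5 3 1 5 6 1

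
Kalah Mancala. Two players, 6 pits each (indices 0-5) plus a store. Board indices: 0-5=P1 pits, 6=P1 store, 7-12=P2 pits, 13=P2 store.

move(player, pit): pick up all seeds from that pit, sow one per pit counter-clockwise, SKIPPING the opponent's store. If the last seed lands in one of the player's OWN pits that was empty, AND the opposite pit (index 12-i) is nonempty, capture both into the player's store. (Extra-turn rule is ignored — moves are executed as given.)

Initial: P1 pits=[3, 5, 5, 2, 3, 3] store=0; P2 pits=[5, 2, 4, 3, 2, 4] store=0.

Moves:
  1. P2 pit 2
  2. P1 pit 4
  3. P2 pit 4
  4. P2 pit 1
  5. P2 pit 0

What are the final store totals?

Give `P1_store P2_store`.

Move 1: P2 pit2 -> P1=[3,5,5,2,3,3](0) P2=[5,2,0,4,3,5](1)
Move 2: P1 pit4 -> P1=[3,5,5,2,0,4](1) P2=[6,2,0,4,3,5](1)
Move 3: P2 pit4 -> P1=[4,5,5,2,0,4](1) P2=[6,2,0,4,0,6](2)
Move 4: P2 pit1 -> P1=[4,5,5,2,0,4](1) P2=[6,0,1,5,0,6](2)
Move 5: P2 pit0 -> P1=[4,5,5,2,0,4](1) P2=[0,1,2,6,1,7](3)

Answer: 1 3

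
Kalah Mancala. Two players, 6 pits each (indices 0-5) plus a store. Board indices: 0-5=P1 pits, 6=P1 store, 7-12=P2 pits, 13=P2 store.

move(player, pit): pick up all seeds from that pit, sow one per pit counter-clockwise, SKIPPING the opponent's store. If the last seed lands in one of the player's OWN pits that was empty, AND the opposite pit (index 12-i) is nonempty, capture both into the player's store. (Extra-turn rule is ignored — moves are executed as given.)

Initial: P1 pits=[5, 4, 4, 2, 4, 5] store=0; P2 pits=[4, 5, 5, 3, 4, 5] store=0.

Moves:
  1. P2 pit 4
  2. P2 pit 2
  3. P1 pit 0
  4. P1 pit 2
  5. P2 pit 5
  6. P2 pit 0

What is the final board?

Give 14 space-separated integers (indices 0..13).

Move 1: P2 pit4 -> P1=[6,5,4,2,4,5](0) P2=[4,5,5,3,0,6](1)
Move 2: P2 pit2 -> P1=[7,5,4,2,4,5](0) P2=[4,5,0,4,1,7](2)
Move 3: P1 pit0 -> P1=[0,6,5,3,5,6](1) P2=[5,5,0,4,1,7](2)
Move 4: P1 pit2 -> P1=[0,6,0,4,6,7](2) P2=[6,5,0,4,1,7](2)
Move 5: P2 pit5 -> P1=[1,7,1,5,7,8](2) P2=[6,5,0,4,1,0](3)
Move 6: P2 pit0 -> P1=[1,7,1,5,7,8](2) P2=[0,6,1,5,2,1](4)

Answer: 1 7 1 5 7 8 2 0 6 1 5 2 1 4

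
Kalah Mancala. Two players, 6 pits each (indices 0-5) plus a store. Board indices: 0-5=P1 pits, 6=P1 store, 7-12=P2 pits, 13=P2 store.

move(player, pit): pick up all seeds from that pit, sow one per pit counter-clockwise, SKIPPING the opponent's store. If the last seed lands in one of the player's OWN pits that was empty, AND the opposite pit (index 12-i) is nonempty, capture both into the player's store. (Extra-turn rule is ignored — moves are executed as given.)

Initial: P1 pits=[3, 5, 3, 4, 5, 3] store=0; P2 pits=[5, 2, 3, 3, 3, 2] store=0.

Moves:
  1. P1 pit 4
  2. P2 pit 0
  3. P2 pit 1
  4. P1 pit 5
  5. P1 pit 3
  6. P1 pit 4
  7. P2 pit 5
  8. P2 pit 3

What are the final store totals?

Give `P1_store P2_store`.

Move 1: P1 pit4 -> P1=[3,5,3,4,0,4](1) P2=[6,3,4,3,3,2](0)
Move 2: P2 pit0 -> P1=[3,5,3,4,0,4](1) P2=[0,4,5,4,4,3](1)
Move 3: P2 pit1 -> P1=[3,5,3,4,0,4](1) P2=[0,0,6,5,5,4](1)
Move 4: P1 pit5 -> P1=[3,5,3,4,0,0](2) P2=[1,1,7,5,5,4](1)
Move 5: P1 pit3 -> P1=[3,5,3,0,1,1](3) P2=[2,1,7,5,5,4](1)
Move 6: P1 pit4 -> P1=[3,5,3,0,0,2](3) P2=[2,1,7,5,5,4](1)
Move 7: P2 pit5 -> P1=[4,6,4,0,0,2](3) P2=[2,1,7,5,5,0](2)
Move 8: P2 pit3 -> P1=[5,7,4,0,0,2](3) P2=[2,1,7,0,6,1](3)

Answer: 3 3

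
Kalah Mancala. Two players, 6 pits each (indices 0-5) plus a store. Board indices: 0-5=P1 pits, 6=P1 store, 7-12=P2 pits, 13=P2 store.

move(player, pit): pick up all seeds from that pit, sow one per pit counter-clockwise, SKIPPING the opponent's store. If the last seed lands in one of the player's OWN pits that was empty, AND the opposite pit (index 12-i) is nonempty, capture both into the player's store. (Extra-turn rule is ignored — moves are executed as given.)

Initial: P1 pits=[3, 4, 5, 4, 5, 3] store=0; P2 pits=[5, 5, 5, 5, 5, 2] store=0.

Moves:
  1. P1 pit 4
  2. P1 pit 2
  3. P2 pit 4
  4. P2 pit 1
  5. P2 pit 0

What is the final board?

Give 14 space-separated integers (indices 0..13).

Answer: 6 5 1 5 1 5 2 0 1 8 7 2 5 3

Derivation:
Move 1: P1 pit4 -> P1=[3,4,5,4,0,4](1) P2=[6,6,6,5,5,2](0)
Move 2: P1 pit2 -> P1=[3,4,0,5,1,5](2) P2=[7,6,6,5,5,2](0)
Move 3: P2 pit4 -> P1=[4,5,1,5,1,5](2) P2=[7,6,6,5,0,3](1)
Move 4: P2 pit1 -> P1=[5,5,1,5,1,5](2) P2=[7,0,7,6,1,4](2)
Move 5: P2 pit0 -> P1=[6,5,1,5,1,5](2) P2=[0,1,8,7,2,5](3)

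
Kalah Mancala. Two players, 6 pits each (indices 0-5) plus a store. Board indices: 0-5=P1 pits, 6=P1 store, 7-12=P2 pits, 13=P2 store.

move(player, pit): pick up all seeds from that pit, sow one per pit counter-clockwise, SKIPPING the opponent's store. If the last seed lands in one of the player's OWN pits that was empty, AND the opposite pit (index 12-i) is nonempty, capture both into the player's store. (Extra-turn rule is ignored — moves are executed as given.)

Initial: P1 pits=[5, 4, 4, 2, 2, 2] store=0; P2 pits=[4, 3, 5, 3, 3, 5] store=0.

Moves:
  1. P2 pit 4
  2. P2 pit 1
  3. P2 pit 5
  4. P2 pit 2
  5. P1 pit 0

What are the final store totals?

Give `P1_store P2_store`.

Move 1: P2 pit4 -> P1=[6,4,4,2,2,2](0) P2=[4,3,5,3,0,6](1)
Move 2: P2 pit1 -> P1=[6,0,4,2,2,2](0) P2=[4,0,6,4,0,6](6)
Move 3: P2 pit5 -> P1=[7,1,5,3,3,2](0) P2=[4,0,6,4,0,0](7)
Move 4: P2 pit2 -> P1=[8,2,5,3,3,2](0) P2=[4,0,0,5,1,1](8)
Move 5: P1 pit0 -> P1=[0,3,6,4,4,3](1) P2=[5,1,0,5,1,1](8)

Answer: 1 8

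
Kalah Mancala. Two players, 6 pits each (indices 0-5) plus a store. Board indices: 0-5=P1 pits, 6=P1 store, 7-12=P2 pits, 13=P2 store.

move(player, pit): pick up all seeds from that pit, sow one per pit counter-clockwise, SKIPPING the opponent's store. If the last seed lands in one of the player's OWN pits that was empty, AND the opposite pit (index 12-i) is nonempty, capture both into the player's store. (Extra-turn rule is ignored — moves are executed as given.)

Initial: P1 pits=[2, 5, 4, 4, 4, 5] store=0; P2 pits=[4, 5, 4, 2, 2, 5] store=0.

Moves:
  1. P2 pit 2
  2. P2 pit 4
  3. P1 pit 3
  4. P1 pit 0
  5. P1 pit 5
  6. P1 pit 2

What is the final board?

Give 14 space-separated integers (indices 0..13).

Move 1: P2 pit2 -> P1=[2,5,4,4,4,5](0) P2=[4,5,0,3,3,6](1)
Move 2: P2 pit4 -> P1=[3,5,4,4,4,5](0) P2=[4,5,0,3,0,7](2)
Move 3: P1 pit3 -> P1=[3,5,4,0,5,6](1) P2=[5,5,0,3,0,7](2)
Move 4: P1 pit0 -> P1=[0,6,5,1,5,6](1) P2=[5,5,0,3,0,7](2)
Move 5: P1 pit5 -> P1=[0,6,5,1,5,0](2) P2=[6,6,1,4,1,7](2)
Move 6: P1 pit2 -> P1=[0,6,0,2,6,1](3) P2=[7,6,1,4,1,7](2)

Answer: 0 6 0 2 6 1 3 7 6 1 4 1 7 2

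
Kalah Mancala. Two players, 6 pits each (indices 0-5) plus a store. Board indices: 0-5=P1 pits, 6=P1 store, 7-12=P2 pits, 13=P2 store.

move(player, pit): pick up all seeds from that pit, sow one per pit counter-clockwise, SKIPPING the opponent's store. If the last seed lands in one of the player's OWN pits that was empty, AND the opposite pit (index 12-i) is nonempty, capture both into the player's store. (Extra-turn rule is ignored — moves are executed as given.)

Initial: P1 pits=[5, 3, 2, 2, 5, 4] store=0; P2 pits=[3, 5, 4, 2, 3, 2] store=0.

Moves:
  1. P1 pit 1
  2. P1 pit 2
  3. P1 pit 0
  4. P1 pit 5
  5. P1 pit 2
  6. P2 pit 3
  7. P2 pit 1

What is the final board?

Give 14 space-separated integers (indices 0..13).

Move 1: P1 pit1 -> P1=[5,0,3,3,6,4](0) P2=[3,5,4,2,3,2](0)
Move 2: P1 pit2 -> P1=[5,0,0,4,7,5](0) P2=[3,5,4,2,3,2](0)
Move 3: P1 pit0 -> P1=[0,1,1,5,8,6](0) P2=[3,5,4,2,3,2](0)
Move 4: P1 pit5 -> P1=[0,1,1,5,8,0](1) P2=[4,6,5,3,4,2](0)
Move 5: P1 pit2 -> P1=[0,1,0,6,8,0](1) P2=[4,6,5,3,4,2](0)
Move 6: P2 pit3 -> P1=[0,1,0,6,8,0](1) P2=[4,6,5,0,5,3](1)
Move 7: P2 pit1 -> P1=[1,1,0,6,8,0](1) P2=[4,0,6,1,6,4](2)

Answer: 1 1 0 6 8 0 1 4 0 6 1 6 4 2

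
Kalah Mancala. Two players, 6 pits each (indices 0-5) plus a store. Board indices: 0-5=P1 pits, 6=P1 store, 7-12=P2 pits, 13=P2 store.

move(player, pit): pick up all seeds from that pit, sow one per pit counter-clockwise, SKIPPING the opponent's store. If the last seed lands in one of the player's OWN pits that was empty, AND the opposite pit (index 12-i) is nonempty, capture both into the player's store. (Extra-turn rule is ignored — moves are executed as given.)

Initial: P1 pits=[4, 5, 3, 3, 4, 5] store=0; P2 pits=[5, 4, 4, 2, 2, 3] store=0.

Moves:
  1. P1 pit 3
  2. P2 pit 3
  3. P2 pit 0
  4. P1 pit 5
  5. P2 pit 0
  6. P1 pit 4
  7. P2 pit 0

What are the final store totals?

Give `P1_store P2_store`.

Move 1: P1 pit3 -> P1=[4,5,3,0,5,6](1) P2=[5,4,4,2,2,3](0)
Move 2: P2 pit3 -> P1=[4,5,3,0,5,6](1) P2=[5,4,4,0,3,4](0)
Move 3: P2 pit0 -> P1=[4,5,3,0,5,6](1) P2=[0,5,5,1,4,5](0)
Move 4: P1 pit5 -> P1=[4,5,3,0,5,0](2) P2=[1,6,6,2,5,5](0)
Move 5: P2 pit0 -> P1=[4,5,3,0,5,0](2) P2=[0,7,6,2,5,5](0)
Move 6: P1 pit4 -> P1=[4,5,3,0,0,1](3) P2=[1,8,7,2,5,5](0)
Move 7: P2 pit0 -> P1=[4,5,3,0,0,1](3) P2=[0,9,7,2,5,5](0)

Answer: 3 0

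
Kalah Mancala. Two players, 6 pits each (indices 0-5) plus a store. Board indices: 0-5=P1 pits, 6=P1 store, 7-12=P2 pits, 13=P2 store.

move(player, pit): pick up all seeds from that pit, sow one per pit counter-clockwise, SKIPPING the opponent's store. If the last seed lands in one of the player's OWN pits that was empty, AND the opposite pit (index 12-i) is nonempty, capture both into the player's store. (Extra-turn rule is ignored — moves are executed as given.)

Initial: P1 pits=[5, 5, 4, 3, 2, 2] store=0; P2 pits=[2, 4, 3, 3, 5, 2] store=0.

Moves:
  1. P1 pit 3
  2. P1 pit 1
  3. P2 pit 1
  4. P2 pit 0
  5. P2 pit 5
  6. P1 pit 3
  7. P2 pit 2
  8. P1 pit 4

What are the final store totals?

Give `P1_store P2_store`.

Move 1: P1 pit3 -> P1=[5,5,4,0,3,3](1) P2=[2,4,3,3,5,2](0)
Move 2: P1 pit1 -> P1=[5,0,5,1,4,4](2) P2=[2,4,3,3,5,2](0)
Move 3: P2 pit1 -> P1=[5,0,5,1,4,4](2) P2=[2,0,4,4,6,3](0)
Move 4: P2 pit0 -> P1=[5,0,5,1,4,4](2) P2=[0,1,5,4,6,3](0)
Move 5: P2 pit5 -> P1=[6,1,5,1,4,4](2) P2=[0,1,5,4,6,0](1)
Move 6: P1 pit3 -> P1=[6,1,5,0,5,4](2) P2=[0,1,5,4,6,0](1)
Move 7: P2 pit2 -> P1=[7,1,5,0,5,4](2) P2=[0,1,0,5,7,1](2)
Move 8: P1 pit4 -> P1=[7,1,5,0,0,5](3) P2=[1,2,1,5,7,1](2)

Answer: 3 2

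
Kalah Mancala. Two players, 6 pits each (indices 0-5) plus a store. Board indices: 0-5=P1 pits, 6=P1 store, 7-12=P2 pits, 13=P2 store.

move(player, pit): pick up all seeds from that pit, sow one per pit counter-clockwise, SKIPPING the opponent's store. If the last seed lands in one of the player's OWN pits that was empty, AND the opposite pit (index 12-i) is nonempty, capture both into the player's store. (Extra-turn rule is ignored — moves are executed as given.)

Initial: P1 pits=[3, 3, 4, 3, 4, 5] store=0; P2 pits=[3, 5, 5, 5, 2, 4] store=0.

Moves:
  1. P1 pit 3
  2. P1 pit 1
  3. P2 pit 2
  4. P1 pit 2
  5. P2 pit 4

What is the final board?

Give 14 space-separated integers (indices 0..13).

Answer: 5 0 0 2 7 7 2 4 5 0 6 0 6 2

Derivation:
Move 1: P1 pit3 -> P1=[3,3,4,0,5,6](1) P2=[3,5,5,5,2,4](0)
Move 2: P1 pit1 -> P1=[3,0,5,1,6,6](1) P2=[3,5,5,5,2,4](0)
Move 3: P2 pit2 -> P1=[4,0,5,1,6,6](1) P2=[3,5,0,6,3,5](1)
Move 4: P1 pit2 -> P1=[4,0,0,2,7,7](2) P2=[4,5,0,6,3,5](1)
Move 5: P2 pit4 -> P1=[5,0,0,2,7,7](2) P2=[4,5,0,6,0,6](2)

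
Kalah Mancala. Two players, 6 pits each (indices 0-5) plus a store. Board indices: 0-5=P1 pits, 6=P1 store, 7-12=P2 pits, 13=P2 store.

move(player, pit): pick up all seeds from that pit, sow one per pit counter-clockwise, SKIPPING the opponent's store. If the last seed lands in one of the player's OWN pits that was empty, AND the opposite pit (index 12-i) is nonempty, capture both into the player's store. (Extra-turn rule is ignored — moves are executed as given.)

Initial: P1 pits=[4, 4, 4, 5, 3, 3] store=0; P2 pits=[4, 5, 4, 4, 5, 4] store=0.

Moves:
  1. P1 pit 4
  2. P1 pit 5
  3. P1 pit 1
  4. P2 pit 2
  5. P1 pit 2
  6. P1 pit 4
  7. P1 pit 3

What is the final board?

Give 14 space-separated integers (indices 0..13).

Answer: 5 0 0 0 1 3 12 2 7 1 6 6 5 1

Derivation:
Move 1: P1 pit4 -> P1=[4,4,4,5,0,4](1) P2=[5,5,4,4,5,4](0)
Move 2: P1 pit5 -> P1=[4,4,4,5,0,0](2) P2=[6,6,5,4,5,4](0)
Move 3: P1 pit1 -> P1=[4,0,5,6,1,0](9) P2=[0,6,5,4,5,4](0)
Move 4: P2 pit2 -> P1=[5,0,5,6,1,0](9) P2=[0,6,0,5,6,5](1)
Move 5: P1 pit2 -> P1=[5,0,0,7,2,1](10) P2=[1,6,0,5,6,5](1)
Move 6: P1 pit4 -> P1=[5,0,0,7,0,2](11) P2=[1,6,0,5,6,5](1)
Move 7: P1 pit3 -> P1=[5,0,0,0,1,3](12) P2=[2,7,1,6,6,5](1)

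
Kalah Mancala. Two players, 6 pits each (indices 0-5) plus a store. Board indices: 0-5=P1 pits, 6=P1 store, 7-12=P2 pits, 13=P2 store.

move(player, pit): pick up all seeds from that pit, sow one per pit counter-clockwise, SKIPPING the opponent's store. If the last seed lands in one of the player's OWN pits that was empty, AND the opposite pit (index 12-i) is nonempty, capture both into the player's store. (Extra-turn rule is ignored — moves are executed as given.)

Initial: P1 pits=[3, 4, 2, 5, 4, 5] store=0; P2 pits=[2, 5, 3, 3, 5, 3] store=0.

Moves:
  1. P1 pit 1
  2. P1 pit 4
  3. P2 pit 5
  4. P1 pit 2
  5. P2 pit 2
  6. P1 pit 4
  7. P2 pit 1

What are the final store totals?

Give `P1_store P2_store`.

Answer: 1 3

Derivation:
Move 1: P1 pit1 -> P1=[3,0,3,6,5,6](0) P2=[2,5,3,3,5,3](0)
Move 2: P1 pit4 -> P1=[3,0,3,6,0,7](1) P2=[3,6,4,3,5,3](0)
Move 3: P2 pit5 -> P1=[4,1,3,6,0,7](1) P2=[3,6,4,3,5,0](1)
Move 4: P1 pit2 -> P1=[4,1,0,7,1,8](1) P2=[3,6,4,3,5,0](1)
Move 5: P2 pit2 -> P1=[4,1,0,7,1,8](1) P2=[3,6,0,4,6,1](2)
Move 6: P1 pit4 -> P1=[4,1,0,7,0,9](1) P2=[3,6,0,4,6,1](2)
Move 7: P2 pit1 -> P1=[5,1,0,7,0,9](1) P2=[3,0,1,5,7,2](3)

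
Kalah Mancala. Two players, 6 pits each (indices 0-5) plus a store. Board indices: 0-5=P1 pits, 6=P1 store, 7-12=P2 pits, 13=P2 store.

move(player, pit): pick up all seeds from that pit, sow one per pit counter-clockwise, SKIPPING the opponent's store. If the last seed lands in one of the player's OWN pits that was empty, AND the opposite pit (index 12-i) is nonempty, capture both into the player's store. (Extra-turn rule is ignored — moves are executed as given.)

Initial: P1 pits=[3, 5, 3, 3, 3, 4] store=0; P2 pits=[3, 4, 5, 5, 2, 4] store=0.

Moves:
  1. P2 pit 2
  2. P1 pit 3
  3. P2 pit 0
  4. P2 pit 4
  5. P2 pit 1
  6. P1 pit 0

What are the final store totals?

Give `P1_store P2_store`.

Move 1: P2 pit2 -> P1=[4,5,3,3,3,4](0) P2=[3,4,0,6,3,5](1)
Move 2: P1 pit3 -> P1=[4,5,3,0,4,5](1) P2=[3,4,0,6,3,5](1)
Move 3: P2 pit0 -> P1=[4,5,3,0,4,5](1) P2=[0,5,1,7,3,5](1)
Move 4: P2 pit4 -> P1=[5,5,3,0,4,5](1) P2=[0,5,1,7,0,6](2)
Move 5: P2 pit1 -> P1=[5,5,3,0,4,5](1) P2=[0,0,2,8,1,7](3)
Move 6: P1 pit0 -> P1=[0,6,4,1,5,6](1) P2=[0,0,2,8,1,7](3)

Answer: 1 3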